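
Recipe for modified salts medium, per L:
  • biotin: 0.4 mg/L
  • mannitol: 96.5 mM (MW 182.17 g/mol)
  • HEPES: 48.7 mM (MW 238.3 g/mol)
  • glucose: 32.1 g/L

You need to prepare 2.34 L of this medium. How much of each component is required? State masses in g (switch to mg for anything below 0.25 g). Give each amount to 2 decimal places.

Scale factor relative to 1 L: 2.34.
biotin: 0.4 mg/L × 2.34 L = 0.94 mg
mannitol: 96.5 mmol/L × 182.17 g/mol × 2.34 L ÷ 1000 = 41.14 g
HEPES: 48.7 mmol/L × 238.3 g/mol × 2.34 L ÷ 1000 = 27.16 g
glucose: 32.1 g/L × 2.34 L = 75.11 g

biotin 0.94 mg; mannitol 41.14 g; HEPES 27.16 g; glucose 75.11 g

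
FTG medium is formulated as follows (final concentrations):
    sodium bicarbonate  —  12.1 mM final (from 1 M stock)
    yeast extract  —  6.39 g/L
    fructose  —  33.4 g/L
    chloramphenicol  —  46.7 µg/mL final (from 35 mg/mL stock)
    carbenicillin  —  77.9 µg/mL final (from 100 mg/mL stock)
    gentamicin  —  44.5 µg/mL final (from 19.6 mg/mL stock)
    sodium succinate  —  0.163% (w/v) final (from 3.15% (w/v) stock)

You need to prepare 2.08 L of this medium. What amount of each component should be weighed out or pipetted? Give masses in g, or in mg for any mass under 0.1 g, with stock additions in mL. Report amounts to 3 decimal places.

Scale factor relative to 1 L: 2.08.
sodium bicarbonate: dilute stock: 12.1 mM × 2080 mL ÷ 1000 mM = 25.168 mL
yeast extract: 6.39 g/L × 2.08 L = 13.291 g
fructose: 33.4 g/L × 2.08 L = 69.472 g
chloramphenicol: C1V1 = C2V2 → 46.7 µg/mL × 2080 mL ÷ 35000 µg/mL = 2.775 mL
carbenicillin: dilute stock: 77.9 µg/mL × 2080 mL ÷ 100000 µg/mL = 1.620 mL
gentamicin: dilute stock: 44.5 µg/mL × 2080 mL ÷ 19600 µg/mL = 4.722 mL
sodium succinate: dilute stock: 0.163% ÷ 3.15% × 2080 mL = 107.632 mL

sodium bicarbonate 25.168 mL; yeast extract 13.291 g; fructose 69.472 g; chloramphenicol 2.775 mL; carbenicillin 1.620 mL; gentamicin 4.722 mL; sodium succinate 107.632 mL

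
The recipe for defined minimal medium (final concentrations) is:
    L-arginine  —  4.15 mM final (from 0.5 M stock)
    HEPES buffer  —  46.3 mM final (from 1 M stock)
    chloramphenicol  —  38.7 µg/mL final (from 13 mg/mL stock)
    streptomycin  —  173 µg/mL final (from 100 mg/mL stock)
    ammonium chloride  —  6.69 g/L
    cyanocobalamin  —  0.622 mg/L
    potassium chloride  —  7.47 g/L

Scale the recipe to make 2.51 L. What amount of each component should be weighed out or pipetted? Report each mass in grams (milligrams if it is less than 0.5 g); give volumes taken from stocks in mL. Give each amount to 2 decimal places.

Scale factor relative to 1 L: 2.51.
L-arginine: V = C2·V2/C1 = 4.15 mM × 2510 mL ÷ 500 mM = 20.83 mL
HEPES buffer: dilute stock: 46.3 mM × 2510 mL ÷ 1000 mM = 116.21 mL
chloramphenicol: V = C2·V2/C1 = 38.7 µg/mL × 2510 mL ÷ 13000 µg/mL = 7.47 mL
streptomycin: V = C2·V2/C1 = 173 µg/mL × 2510 mL ÷ 100000 µg/mL = 4.34 mL
ammonium chloride: 6.69 g/L × 2.51 L = 16.79 g
cyanocobalamin: 0.622 mg/L × 2.51 L = 1.56 mg
potassium chloride: 7.47 g/L × 2.51 L = 18.75 g

L-arginine 20.83 mL; HEPES buffer 116.21 mL; chloramphenicol 7.47 mL; streptomycin 4.34 mL; ammonium chloride 16.79 g; cyanocobalamin 1.56 mg; potassium chloride 18.75 g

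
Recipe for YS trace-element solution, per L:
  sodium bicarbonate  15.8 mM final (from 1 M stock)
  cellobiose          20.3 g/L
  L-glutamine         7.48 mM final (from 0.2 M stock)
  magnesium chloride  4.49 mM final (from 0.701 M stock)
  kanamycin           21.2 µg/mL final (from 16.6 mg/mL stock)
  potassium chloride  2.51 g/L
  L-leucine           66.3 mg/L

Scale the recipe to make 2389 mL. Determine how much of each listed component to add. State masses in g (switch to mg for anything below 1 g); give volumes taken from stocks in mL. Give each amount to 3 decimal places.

Target volume = 2389 mL = 2.389 L.
sodium bicarbonate: V = C2·V2/C1 = 15.8 mM × 2389 mL ÷ 1000 mM = 37.746 mL
cellobiose: 20.3 g/L × 2.389 L = 48.497 g
L-glutamine: C1V1 = C2V2 → 7.48 mM × 2389 mL ÷ 200 mM = 89.349 mL
magnesium chloride: C1V1 = C2V2 → 4.49 mM × 2389 mL ÷ 701 mM = 15.302 mL
kanamycin: dilute stock: 21.2 µg/mL × 2389 mL ÷ 16600 µg/mL = 3.051 mL
potassium chloride: 2.51 g/L × 2.389 L = 5.996 g
L-leucine: 66.3 mg/L × 2.389 L = 158.391 mg

sodium bicarbonate 37.746 mL; cellobiose 48.497 g; L-glutamine 89.349 mL; magnesium chloride 15.302 mL; kanamycin 3.051 mL; potassium chloride 5.996 g; L-leucine 158.391 mg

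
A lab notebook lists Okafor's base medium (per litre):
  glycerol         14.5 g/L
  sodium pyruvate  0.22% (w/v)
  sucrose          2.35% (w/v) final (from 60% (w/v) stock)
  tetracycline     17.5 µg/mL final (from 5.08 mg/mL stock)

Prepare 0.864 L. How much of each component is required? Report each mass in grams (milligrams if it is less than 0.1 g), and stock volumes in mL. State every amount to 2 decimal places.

Working volume: 0.864 L.
glycerol: 14.5 g/L × 0.864 L = 12.53 g
sodium pyruvate: 0.22 g per 100 mL × 864 mL ÷ 100 = 1.90 g
sucrose: dilute stock: 2.35% ÷ 60% × 864 mL = 33.84 mL
tetracycline: dilute stock: 17.5 µg/mL × 864 mL ÷ 5080 µg/mL = 2.98 mL

glycerol 12.53 g; sodium pyruvate 1.90 g; sucrose 33.84 mL; tetracycline 2.98 mL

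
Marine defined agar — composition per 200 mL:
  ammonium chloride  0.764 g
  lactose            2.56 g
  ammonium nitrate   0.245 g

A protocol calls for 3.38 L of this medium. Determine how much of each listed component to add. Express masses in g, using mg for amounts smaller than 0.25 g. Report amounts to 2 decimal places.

Scale factor = 3380 mL / 200 mL = 16.9.
ammonium chloride: 0.764 g × (3380 mL / 200 mL) = 12.91 g
lactose: 2.56 g × (3380 mL / 200 mL) = 43.26 g
ammonium nitrate: 0.245 g × (3380 mL / 200 mL) = 4.14 g

ammonium chloride 12.91 g; lactose 43.26 g; ammonium nitrate 4.14 g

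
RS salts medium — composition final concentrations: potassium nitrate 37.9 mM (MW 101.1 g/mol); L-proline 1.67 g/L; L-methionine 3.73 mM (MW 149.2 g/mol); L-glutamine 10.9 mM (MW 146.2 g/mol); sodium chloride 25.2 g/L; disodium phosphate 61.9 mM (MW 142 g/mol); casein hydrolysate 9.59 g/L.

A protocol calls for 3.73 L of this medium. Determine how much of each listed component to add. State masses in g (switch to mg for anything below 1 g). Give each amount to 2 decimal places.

Scale factor relative to 1 L: 3.73.
potassium nitrate: 37.9 mmol/L × 101.1 g/mol × 3.73 L ÷ 1000 = 14.29 g
L-proline: 1.67 g/L × 3.73 L = 6.23 g
L-methionine: 3.73 mmol/L × 149.2 g/mol × 3.73 L ÷ 1000 = 2.08 g
L-glutamine: 10.9 mmol/L × 146.2 g/mol × 3.73 L ÷ 1000 = 5.94 g
sodium chloride: 25.2 g/L × 3.73 L = 94.00 g
disodium phosphate: 61.9 mmol/L × 142 g/mol × 3.73 L ÷ 1000 = 32.79 g
casein hydrolysate: 9.59 g/L × 3.73 L = 35.77 g

potassium nitrate 14.29 g; L-proline 6.23 g; L-methionine 2.08 g; L-glutamine 5.94 g; sodium chloride 94.00 g; disodium phosphate 32.79 g; casein hydrolysate 35.77 g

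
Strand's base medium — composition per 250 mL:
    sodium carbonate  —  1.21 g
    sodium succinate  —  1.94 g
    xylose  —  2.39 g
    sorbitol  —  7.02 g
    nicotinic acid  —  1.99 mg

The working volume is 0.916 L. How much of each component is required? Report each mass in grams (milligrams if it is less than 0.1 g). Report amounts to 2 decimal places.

Ratio of target to recipe volume: 916 / 250 = 3.664.
sodium carbonate: 1.21 g × (916 mL / 250 mL) = 4.43 g
sodium succinate: 1.94 g × (916 mL / 250 mL) = 7.11 g
xylose: 2.39 g × (916 mL / 250 mL) = 8.76 g
sorbitol: 7.02 g × (916 mL / 250 mL) = 25.72 g
nicotinic acid: 1.99 mg × (916 mL / 250 mL) = 7.29 mg

sodium carbonate 4.43 g; sodium succinate 7.11 g; xylose 8.76 g; sorbitol 25.72 g; nicotinic acid 7.29 mg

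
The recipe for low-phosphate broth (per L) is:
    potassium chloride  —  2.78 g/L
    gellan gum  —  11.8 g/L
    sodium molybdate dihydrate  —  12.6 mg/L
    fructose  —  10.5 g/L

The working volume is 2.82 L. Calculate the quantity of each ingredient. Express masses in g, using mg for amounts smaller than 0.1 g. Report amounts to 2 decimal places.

Scale factor relative to 1 L: 2.82.
potassium chloride: 2.78 g/L × 2.82 L = 7.84 g
gellan gum: 11.8 g/L × 2.82 L = 33.28 g
sodium molybdate dihydrate: 12.6 mg/L × 2.82 L = 35.53 mg
fructose: 10.5 g/L × 2.82 L = 29.61 g

potassium chloride 7.84 g; gellan gum 33.28 g; sodium molybdate dihydrate 35.53 mg; fructose 29.61 g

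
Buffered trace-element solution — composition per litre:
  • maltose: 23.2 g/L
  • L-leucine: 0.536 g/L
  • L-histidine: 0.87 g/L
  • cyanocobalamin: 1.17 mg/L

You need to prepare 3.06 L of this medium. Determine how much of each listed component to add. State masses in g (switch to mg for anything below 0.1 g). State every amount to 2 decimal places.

maltose 70.99 g; L-leucine 1.64 g; L-histidine 2.66 g; cyanocobalamin 3.58 mg

Working volume: 3.06 L.
maltose: 23.2 g/L × 3.06 L = 70.99 g
L-leucine: 0.536 g/L × 3.06 L = 1.64 g
L-histidine: 0.87 g/L × 3.06 L = 2.66 g
cyanocobalamin: 1.17 mg/L × 3.06 L = 3.58 mg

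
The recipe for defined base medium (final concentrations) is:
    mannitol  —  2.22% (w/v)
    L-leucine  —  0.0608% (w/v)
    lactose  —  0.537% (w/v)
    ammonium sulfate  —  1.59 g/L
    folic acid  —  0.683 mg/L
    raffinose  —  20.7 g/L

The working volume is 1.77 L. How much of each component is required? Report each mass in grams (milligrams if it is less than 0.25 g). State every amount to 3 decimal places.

mannitol 39.294 g; L-leucine 1.076 g; lactose 9.505 g; ammonium sulfate 2.814 g; folic acid 1.209 mg; raffinose 36.639 g

Working volume: 1.77 L.
mannitol: 2.22 g per 100 mL × 1770 mL ÷ 100 = 39.294 g
L-leucine: 0.0608% w/v = 0.608 g/L → 0.608 × 1.77 L = 1.076 g
lactose: 0.537% w/v = 5.37 g/L → 5.37 × 1.77 L = 9.505 g
ammonium sulfate: 1.59 g/L × 1.77 L = 2.814 g
folic acid: 0.683 mg/L × 1.77 L = 1.209 mg
raffinose: 20.7 g/L × 1.77 L = 36.639 g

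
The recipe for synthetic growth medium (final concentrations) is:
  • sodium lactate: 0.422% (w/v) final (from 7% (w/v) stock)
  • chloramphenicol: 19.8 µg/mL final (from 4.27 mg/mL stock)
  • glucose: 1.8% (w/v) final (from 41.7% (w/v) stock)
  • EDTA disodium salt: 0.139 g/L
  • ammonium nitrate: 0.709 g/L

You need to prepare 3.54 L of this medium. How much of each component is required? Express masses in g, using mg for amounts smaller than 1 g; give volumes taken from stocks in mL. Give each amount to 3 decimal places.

Scale factor relative to 1 L: 3.54.
sodium lactate: V = C2·V2/C1 = 0.422% ÷ 7% × 3540 mL = 213.411 mL
chloramphenicol: V = C2·V2/C1 = 19.8 µg/mL × 3540 mL ÷ 4270 µg/mL = 16.415 mL
glucose: dilute stock: 1.8% ÷ 41.7% × 3540 mL = 152.806 mL
EDTA disodium salt: 0.139 g/L × 3.54 L = 0.49206 g = 492.060 mg
ammonium nitrate: 0.709 g/L × 3.54 L = 2.510 g

sodium lactate 213.411 mL; chloramphenicol 16.415 mL; glucose 152.806 mL; EDTA disodium salt 492.060 mg; ammonium nitrate 2.510 g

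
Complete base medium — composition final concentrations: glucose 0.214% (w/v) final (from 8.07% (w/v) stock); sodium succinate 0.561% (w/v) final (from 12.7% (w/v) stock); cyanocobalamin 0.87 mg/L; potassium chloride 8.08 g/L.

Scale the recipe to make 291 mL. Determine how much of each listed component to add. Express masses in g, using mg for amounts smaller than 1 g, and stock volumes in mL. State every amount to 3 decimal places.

Scale factor relative to 1 L: 0.291.
glucose: C1V1 = C2V2 → 0.214% ÷ 8.07% × 291 mL = 7.717 mL
sodium succinate: C1V1 = C2V2 → 0.561% ÷ 12.7% × 291 mL = 12.854 mL
cyanocobalamin: 0.87 mg/L × 0.291 L = 0.253 mg
potassium chloride: 8.08 g/L × 0.291 L = 2.351 g

glucose 7.717 mL; sodium succinate 12.854 mL; cyanocobalamin 0.253 mg; potassium chloride 2.351 g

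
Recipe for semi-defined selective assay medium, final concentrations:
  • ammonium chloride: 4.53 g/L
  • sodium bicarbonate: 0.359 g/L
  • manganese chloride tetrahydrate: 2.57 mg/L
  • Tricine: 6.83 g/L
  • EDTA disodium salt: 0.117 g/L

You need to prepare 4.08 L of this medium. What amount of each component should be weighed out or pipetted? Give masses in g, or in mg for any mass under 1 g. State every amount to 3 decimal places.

Working volume: 4.08 L.
ammonium chloride: 4.53 g/L × 4.08 L = 18.482 g
sodium bicarbonate: 0.359 g/L × 4.08 L = 1.465 g
manganese chloride tetrahydrate: 2.57 mg/L × 4.08 L = 10.486 mg
Tricine: 6.83 g/L × 4.08 L = 27.866 g
EDTA disodium salt: 0.117 g/L × 4.08 L = 0.47736 g = 477.360 mg

ammonium chloride 18.482 g; sodium bicarbonate 1.465 g; manganese chloride tetrahydrate 10.486 mg; Tricine 27.866 g; EDTA disodium salt 477.360 mg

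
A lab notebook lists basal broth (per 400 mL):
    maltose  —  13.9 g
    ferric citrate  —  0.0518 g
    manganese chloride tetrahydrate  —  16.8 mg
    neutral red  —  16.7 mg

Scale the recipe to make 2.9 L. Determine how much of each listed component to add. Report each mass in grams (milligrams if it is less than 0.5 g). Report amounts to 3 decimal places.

maltose 100.775 g; ferric citrate 375.550 mg; manganese chloride tetrahydrate 121.800 mg; neutral red 121.075 mg

Ratio of target to recipe volume: 2900 / 400 = 7.25.
maltose: 13.9 g × (2900 mL / 400 mL) = 100.775 g
ferric citrate: 0.0518 g × (2900 mL / 400 mL) = 0.37555 g = 375.550 mg
manganese chloride tetrahydrate: 16.8 mg × (2900 mL / 400 mL) = 121.800 mg
neutral red: 16.7 mg × (2900 mL / 400 mL) = 121.075 mg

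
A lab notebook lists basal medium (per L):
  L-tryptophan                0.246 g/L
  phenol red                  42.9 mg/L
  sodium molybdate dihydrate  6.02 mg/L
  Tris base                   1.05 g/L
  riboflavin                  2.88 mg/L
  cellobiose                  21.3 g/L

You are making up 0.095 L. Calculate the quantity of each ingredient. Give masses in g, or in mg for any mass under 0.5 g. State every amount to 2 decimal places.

Scale factor relative to 1 L: 0.095.
L-tryptophan: 0.246 g/L × 0.095 L = 0.02337 g = 23.37 mg
phenol red: 42.9 mg/L × 0.095 L = 4.08 mg
sodium molybdate dihydrate: 6.02 mg/L × 0.095 L = 0.57 mg
Tris base: 1.05 g/L × 0.095 L = 0.09975 g = 99.75 mg
riboflavin: 2.88 mg/L × 0.095 L = 0.27 mg
cellobiose: 21.3 g/L × 0.095 L = 2.02 g

L-tryptophan 23.37 mg; phenol red 4.08 mg; sodium molybdate dihydrate 0.57 mg; Tris base 99.75 mg; riboflavin 0.27 mg; cellobiose 2.02 g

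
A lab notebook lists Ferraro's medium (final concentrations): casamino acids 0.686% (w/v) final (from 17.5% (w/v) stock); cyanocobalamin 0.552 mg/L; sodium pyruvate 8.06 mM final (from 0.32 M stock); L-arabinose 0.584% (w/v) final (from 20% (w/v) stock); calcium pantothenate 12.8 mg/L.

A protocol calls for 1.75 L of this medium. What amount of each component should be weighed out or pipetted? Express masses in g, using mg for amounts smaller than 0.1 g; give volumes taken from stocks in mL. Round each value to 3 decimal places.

Working volume: 1.75 L.
casamino acids: dilute stock: 0.686% ÷ 17.5% × 1750 mL = 68.600 mL
cyanocobalamin: 0.552 mg/L × 1.75 L = 0.966 mg
sodium pyruvate: C1V1 = C2V2 → 8.06 mM × 1750 mL ÷ 320 mM = 44.078 mL
L-arabinose: V = C2·V2/C1 = 0.584% ÷ 20% × 1750 mL = 51.100 mL
calcium pantothenate: 12.8 mg/L × 1.75 L = 22.400 mg

casamino acids 68.600 mL; cyanocobalamin 0.966 mg; sodium pyruvate 44.078 mL; L-arabinose 51.100 mL; calcium pantothenate 22.400 mg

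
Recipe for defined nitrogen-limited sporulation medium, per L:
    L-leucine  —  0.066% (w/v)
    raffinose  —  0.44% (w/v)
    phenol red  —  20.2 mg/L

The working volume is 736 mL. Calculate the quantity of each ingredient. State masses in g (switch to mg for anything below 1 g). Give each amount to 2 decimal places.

Working volume: 736 mL = 0.736 L.
L-leucine: 0.066% w/v = 0.66 g/L → 0.66 × 0.736 L = 0.48576 g = 485.76 mg
raffinose: 0.44 g per 100 mL × 736 mL ÷ 100 = 3.24 g
phenol red: 20.2 mg/L × 0.736 L = 14.87 mg

L-leucine 485.76 mg; raffinose 3.24 g; phenol red 14.87 mg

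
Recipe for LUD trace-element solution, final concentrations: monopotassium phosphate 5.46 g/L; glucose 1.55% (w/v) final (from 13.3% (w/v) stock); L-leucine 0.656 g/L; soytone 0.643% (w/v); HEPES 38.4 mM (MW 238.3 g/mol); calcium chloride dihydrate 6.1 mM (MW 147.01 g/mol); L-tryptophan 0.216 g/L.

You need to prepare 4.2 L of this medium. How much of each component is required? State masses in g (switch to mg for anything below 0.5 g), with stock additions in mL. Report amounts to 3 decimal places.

monopotassium phosphate 22.932 g; glucose 489.474 mL; L-leucine 2.755 g; soytone 27.006 g; HEPES 38.433 g; calcium chloride dihydrate 3.766 g; L-tryptophan 0.907 g

Scale factor relative to 1 L: 4.2.
monopotassium phosphate: 5.46 g/L × 4.2 L = 22.932 g
glucose: V = C2·V2/C1 = 1.55% ÷ 13.3% × 4200 mL = 489.474 mL
L-leucine: 0.656 g/L × 4.2 L = 2.755 g
soytone: 0.643 g per 100 mL × 4200 mL ÷ 100 = 27.006 g
HEPES: 38.4 mmol/L × 238.3 g/mol × 4.2 L ÷ 1000 = 38.433 g
calcium chloride dihydrate: 6.1 mmol/L × 147.01 g/mol × 4.2 L ÷ 1000 = 3.766 g
L-tryptophan: 0.216 g/L × 4.2 L = 0.907 g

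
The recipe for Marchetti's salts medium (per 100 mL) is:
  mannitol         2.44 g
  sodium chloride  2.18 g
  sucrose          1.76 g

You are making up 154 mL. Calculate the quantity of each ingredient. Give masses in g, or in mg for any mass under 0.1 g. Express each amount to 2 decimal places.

Scale factor = 154 mL / 100 mL = 1.54.
mannitol: 2.44 g × (154 mL / 100 mL) = 3.76 g
sodium chloride: 2.18 g × (154 mL / 100 mL) = 3.36 g
sucrose: 1.76 g × (154 mL / 100 mL) = 2.71 g

mannitol 3.76 g; sodium chloride 3.36 g; sucrose 2.71 g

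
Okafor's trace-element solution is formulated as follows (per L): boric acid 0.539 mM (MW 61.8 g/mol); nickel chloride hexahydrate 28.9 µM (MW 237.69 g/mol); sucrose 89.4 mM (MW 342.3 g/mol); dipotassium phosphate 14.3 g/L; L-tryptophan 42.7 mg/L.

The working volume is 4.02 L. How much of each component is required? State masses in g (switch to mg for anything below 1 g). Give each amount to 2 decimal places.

Scale factor relative to 1 L: 4.02.
boric acid: 0.539 mmol/L × 61.8 mg/mmol × 4.02 L = 133.91 mg
nickel chloride hexahydrate: 28.9 µmol/L × 237.69 g/mol × 4.02 L ÷ 1000 = 27.61 mg
sucrose: 89.4 mmol/L × 342.3 g/mol × 4.02 L ÷ 1000 = 123.02 g
dipotassium phosphate: 14.3 g/L × 4.02 L = 57.49 g
L-tryptophan: 42.7 mg/L × 4.02 L = 171.65 mg

boric acid 133.91 mg; nickel chloride hexahydrate 27.61 mg; sucrose 123.02 g; dipotassium phosphate 57.49 g; L-tryptophan 171.65 mg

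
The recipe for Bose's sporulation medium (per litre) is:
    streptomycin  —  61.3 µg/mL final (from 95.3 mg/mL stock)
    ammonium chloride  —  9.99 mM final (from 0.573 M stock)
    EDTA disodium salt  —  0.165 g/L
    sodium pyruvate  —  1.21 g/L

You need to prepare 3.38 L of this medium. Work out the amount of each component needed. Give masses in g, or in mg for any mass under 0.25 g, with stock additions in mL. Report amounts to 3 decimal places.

streptomycin 2.174 mL; ammonium chloride 58.929 mL; EDTA disodium salt 0.558 g; sodium pyruvate 4.090 g

Scale factor relative to 1 L: 3.38.
streptomycin: dilute stock: 61.3 µg/mL × 3380 mL ÷ 95300 µg/mL = 2.174 mL
ammonium chloride: V = C2·V2/C1 = 9.99 mM × 3380 mL ÷ 573 mM = 58.929 mL
EDTA disodium salt: 0.165 g/L × 3.38 L = 0.558 g
sodium pyruvate: 1.21 g/L × 3.38 L = 4.090 g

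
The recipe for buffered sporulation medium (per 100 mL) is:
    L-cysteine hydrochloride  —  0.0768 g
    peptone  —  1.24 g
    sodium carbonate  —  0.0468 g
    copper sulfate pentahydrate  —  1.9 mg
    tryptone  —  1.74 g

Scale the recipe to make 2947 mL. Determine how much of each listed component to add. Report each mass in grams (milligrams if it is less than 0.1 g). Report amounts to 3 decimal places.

L-cysteine hydrochloride 2.263 g; peptone 36.543 g; sodium carbonate 1.379 g; copper sulfate pentahydrate 55.993 mg; tryptone 51.278 g

Scale factor = 2947 mL / 100 mL = 29.47.
L-cysteine hydrochloride: 0.0768 g × (2947 mL / 100 mL) = 2.263 g
peptone: 1.24 g × (2947 mL / 100 mL) = 36.543 g
sodium carbonate: 0.0468 g × (2947 mL / 100 mL) = 1.379 g
copper sulfate pentahydrate: 1.9 mg × (2947 mL / 100 mL) = 55.993 mg
tryptone: 1.74 g × (2947 mL / 100 mL) = 51.278 g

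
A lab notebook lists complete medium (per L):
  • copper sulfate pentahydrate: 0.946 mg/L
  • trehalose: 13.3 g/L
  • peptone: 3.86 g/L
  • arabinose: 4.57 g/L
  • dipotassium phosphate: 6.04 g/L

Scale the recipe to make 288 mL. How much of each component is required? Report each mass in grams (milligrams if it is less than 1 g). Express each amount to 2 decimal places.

copper sulfate pentahydrate 0.27 mg; trehalose 3.83 g; peptone 1.11 g; arabinose 1.32 g; dipotassium phosphate 1.74 g

Target volume = 288 mL = 0.288 L.
copper sulfate pentahydrate: 0.946 mg/L × 0.288 L = 0.27 mg
trehalose: 13.3 g/L × 0.288 L = 3.83 g
peptone: 3.86 g/L × 0.288 L = 1.11 g
arabinose: 4.57 g/L × 0.288 L = 1.32 g
dipotassium phosphate: 6.04 g/L × 0.288 L = 1.74 g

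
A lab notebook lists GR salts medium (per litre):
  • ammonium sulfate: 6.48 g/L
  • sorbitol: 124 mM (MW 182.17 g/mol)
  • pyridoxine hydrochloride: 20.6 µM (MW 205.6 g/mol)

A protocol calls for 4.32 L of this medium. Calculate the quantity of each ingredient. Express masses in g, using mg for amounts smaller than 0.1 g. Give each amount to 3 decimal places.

ammonium sulfate 27.994 g; sorbitol 97.585 g; pyridoxine hydrochloride 18.297 mg

Scale factor relative to 1 L: 4.32.
ammonium sulfate: 6.48 g/L × 4.32 L = 27.994 g
sorbitol: 124 mmol/L × 182.17 g/mol × 4.32 L ÷ 1000 = 97.585 g
pyridoxine hydrochloride: 20.6 µmol/L × 205.6 g/mol × 4.32 L ÷ 1000 = 18.297 mg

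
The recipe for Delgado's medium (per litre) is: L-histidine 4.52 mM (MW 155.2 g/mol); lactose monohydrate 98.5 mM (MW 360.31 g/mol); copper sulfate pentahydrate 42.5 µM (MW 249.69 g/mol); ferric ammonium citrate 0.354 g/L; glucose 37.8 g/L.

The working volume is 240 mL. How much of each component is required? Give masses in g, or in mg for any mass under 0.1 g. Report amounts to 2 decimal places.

Target volume = 240 mL = 0.24 L.
L-histidine: 4.52 mmol/L × 155.2 g/mol × 0.24 L ÷ 1000 = 0.17 g
lactose monohydrate: 98.5 mmol/L × 360.31 g/mol × 0.24 L ÷ 1000 = 8.52 g
copper sulfate pentahydrate: 42.5 µmol/L × 249.69 g/mol × 0.24 L ÷ 1000 = 2.55 mg
ferric ammonium citrate: 0.354 g/L × 0.24 L = 0.08496 g = 84.96 mg
glucose: 37.8 g/L × 0.24 L = 9.07 g

L-histidine 0.17 g; lactose monohydrate 8.52 g; copper sulfate pentahydrate 2.55 mg; ferric ammonium citrate 84.96 mg; glucose 9.07 g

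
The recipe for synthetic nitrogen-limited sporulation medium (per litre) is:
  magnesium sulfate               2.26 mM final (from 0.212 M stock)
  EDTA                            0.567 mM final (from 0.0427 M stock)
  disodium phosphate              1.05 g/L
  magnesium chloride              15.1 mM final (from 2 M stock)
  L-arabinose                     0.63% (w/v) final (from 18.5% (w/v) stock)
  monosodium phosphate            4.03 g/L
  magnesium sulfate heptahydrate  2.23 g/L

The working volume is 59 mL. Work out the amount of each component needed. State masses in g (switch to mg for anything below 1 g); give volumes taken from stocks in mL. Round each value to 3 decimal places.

Target volume = 59 mL = 0.059 L.
magnesium sulfate: C1V1 = C2V2 → 2.26 mM × 59 mL ÷ 212 mM = 0.629 mL
EDTA: V = C2·V2/C1 = 0.567 mM × 59 mL ÷ 42.7 mM = 0.783 mL
disodium phosphate: 1.05 g/L × 0.059 L = 0.06195 g = 61.950 mg
magnesium chloride: V = C2·V2/C1 = 15.1 mM × 59 mL ÷ 2000 mM = 0.445 mL
L-arabinose: dilute stock: 0.63% ÷ 18.5% × 59 mL = 2.009 mL
monosodium phosphate: 4.03 g/L × 0.059 L = 0.23777 g = 237.770 mg
magnesium sulfate heptahydrate: 2.23 g/L × 0.059 L = 0.13157 g = 131.570 mg

magnesium sulfate 0.629 mL; EDTA 0.783 mL; disodium phosphate 61.950 mg; magnesium chloride 0.445 mL; L-arabinose 2.009 mL; monosodium phosphate 237.770 mg; magnesium sulfate heptahydrate 131.570 mg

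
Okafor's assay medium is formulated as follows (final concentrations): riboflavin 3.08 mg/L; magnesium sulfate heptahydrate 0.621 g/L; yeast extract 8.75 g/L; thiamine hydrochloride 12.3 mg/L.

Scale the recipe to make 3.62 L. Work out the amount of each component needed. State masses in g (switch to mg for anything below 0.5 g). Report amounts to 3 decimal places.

Working volume: 3.62 L.
riboflavin: 3.08 mg/L × 3.62 L = 11.150 mg
magnesium sulfate heptahydrate: 0.621 g/L × 3.62 L = 2.248 g
yeast extract: 8.75 g/L × 3.62 L = 31.675 g
thiamine hydrochloride: 12.3 mg/L × 3.62 L = 44.526 mg

riboflavin 11.150 mg; magnesium sulfate heptahydrate 2.248 g; yeast extract 31.675 g; thiamine hydrochloride 44.526 mg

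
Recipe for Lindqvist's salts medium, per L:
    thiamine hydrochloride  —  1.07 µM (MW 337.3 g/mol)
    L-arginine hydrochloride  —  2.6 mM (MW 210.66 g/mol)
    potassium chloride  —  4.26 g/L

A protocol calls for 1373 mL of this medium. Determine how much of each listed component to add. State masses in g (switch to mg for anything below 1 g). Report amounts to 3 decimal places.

thiamine hydrochloride 0.496 mg; L-arginine hydrochloride 752.014 mg; potassium chloride 5.849 g

Target volume = 1373 mL = 1.373 L.
thiamine hydrochloride: 1.07 µmol/L × 337.3 g/mol × 1.373 L ÷ 1000 = 0.496 mg
L-arginine hydrochloride: 2.6 mmol/L × 210.66 mg/mmol × 1.373 L = 752.014 mg
potassium chloride: 4.26 g/L × 1.373 L = 5.849 g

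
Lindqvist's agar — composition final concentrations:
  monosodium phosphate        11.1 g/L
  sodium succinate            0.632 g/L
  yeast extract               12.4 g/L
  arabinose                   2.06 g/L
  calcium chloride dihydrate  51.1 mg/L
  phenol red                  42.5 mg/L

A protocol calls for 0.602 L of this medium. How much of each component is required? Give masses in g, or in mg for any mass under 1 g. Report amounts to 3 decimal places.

monosodium phosphate 6.682 g; sodium succinate 380.464 mg; yeast extract 7.465 g; arabinose 1.240 g; calcium chloride dihydrate 30.762 mg; phenol red 25.585 mg

Working volume: 0.602 L.
monosodium phosphate: 11.1 g/L × 0.602 L = 6.682 g
sodium succinate: 0.632 g/L × 0.602 L = 0.380464 g = 380.464 mg
yeast extract: 12.4 g/L × 0.602 L = 7.465 g
arabinose: 2.06 g/L × 0.602 L = 1.240 g
calcium chloride dihydrate: 51.1 mg/L × 0.602 L = 30.762 mg
phenol red: 42.5 mg/L × 0.602 L = 25.585 mg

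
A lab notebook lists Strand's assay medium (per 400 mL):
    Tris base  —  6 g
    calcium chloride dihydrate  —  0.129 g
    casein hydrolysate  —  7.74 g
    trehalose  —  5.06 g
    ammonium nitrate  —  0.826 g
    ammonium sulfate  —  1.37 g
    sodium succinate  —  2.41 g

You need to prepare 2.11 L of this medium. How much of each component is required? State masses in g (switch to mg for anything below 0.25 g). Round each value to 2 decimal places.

Ratio of target to recipe volume: 2110 / 400 = 5.275.
Tris base: 6 g × (2110 mL / 400 mL) = 31.65 g
calcium chloride dihydrate: 0.129 g × (2110 mL / 400 mL) = 0.68 g
casein hydrolysate: 7.74 g × (2110 mL / 400 mL) = 40.83 g
trehalose: 5.06 g × (2110 mL / 400 mL) = 26.69 g
ammonium nitrate: 0.826 g × (2110 mL / 400 mL) = 4.36 g
ammonium sulfate: 1.37 g × (2110 mL / 400 mL) = 7.23 g
sodium succinate: 2.41 g × (2110 mL / 400 mL) = 12.71 g

Tris base 31.65 g; calcium chloride dihydrate 0.68 g; casein hydrolysate 40.83 g; trehalose 26.69 g; ammonium nitrate 4.36 g; ammonium sulfate 7.23 g; sodium succinate 12.71 g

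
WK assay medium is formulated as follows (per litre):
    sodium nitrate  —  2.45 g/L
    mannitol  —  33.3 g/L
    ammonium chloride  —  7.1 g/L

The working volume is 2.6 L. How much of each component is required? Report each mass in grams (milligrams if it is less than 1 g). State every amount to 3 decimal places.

Working volume: 2.6 L.
sodium nitrate: 2.45 g/L × 2.6 L = 6.370 g
mannitol: 33.3 g/L × 2.6 L = 86.580 g
ammonium chloride: 7.1 g/L × 2.6 L = 18.460 g

sodium nitrate 6.370 g; mannitol 86.580 g; ammonium chloride 18.460 g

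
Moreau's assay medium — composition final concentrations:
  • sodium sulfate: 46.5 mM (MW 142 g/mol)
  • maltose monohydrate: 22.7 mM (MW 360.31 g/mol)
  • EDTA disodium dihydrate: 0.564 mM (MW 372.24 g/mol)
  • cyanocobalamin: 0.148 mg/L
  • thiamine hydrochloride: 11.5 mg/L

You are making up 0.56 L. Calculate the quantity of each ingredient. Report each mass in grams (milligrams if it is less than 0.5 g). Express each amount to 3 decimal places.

sodium sulfate 3.698 g; maltose monohydrate 4.580 g; EDTA disodium dihydrate 117.568 mg; cyanocobalamin 0.083 mg; thiamine hydrochloride 6.440 mg

Scale factor relative to 1 L: 0.56.
sodium sulfate: 46.5 mmol/L × 142 g/mol × 0.56 L ÷ 1000 = 3.698 g
maltose monohydrate: 22.7 mmol/L × 360.31 g/mol × 0.56 L ÷ 1000 = 4.580 g
EDTA disodium dihydrate: 0.564 mmol/L × 372.24 mg/mmol × 0.56 L = 117.568 mg
cyanocobalamin: 0.148 mg/L × 0.56 L = 0.083 mg
thiamine hydrochloride: 11.5 mg/L × 0.56 L = 6.440 mg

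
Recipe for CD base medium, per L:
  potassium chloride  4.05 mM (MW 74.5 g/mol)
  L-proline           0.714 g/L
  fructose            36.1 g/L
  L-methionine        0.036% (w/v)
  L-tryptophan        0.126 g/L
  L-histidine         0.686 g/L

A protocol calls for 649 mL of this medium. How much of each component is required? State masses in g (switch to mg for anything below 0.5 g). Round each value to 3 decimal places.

potassium chloride 195.820 mg; L-proline 463.386 mg; fructose 23.429 g; L-methionine 233.640 mg; L-tryptophan 81.774 mg; L-histidine 445.214 mg

Working volume: 649 mL = 0.649 L.
potassium chloride: 4.05 mmol/L × 74.5 mg/mmol × 0.649 L = 195.820 mg
L-proline: 0.714 g/L × 0.649 L = 0.463386 g = 463.386 mg
fructose: 36.1 g/L × 0.649 L = 23.429 g
L-methionine: 0.036 g per 100 mL × 649 mL ÷ 100 = 0.23364 g = 233.640 mg
L-tryptophan: 0.126 g/L × 0.649 L = 0.081774 g = 81.774 mg
L-histidine: 0.686 g/L × 0.649 L = 0.445214 g = 445.214 mg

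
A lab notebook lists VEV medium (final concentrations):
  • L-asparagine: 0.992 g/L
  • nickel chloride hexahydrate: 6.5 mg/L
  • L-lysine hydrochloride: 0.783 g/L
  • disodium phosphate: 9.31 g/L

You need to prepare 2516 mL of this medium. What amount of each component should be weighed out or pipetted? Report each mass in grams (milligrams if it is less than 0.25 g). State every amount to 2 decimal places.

L-asparagine 2.50 g; nickel chloride hexahydrate 16.35 mg; L-lysine hydrochloride 1.97 g; disodium phosphate 23.42 g

Scale factor relative to 1 L: 2.516.
L-asparagine: 0.992 g/L × 2.516 L = 2.50 g
nickel chloride hexahydrate: 6.5 mg/L × 2.516 L = 16.35 mg
L-lysine hydrochloride: 0.783 g/L × 2.516 L = 1.97 g
disodium phosphate: 9.31 g/L × 2.516 L = 23.42 g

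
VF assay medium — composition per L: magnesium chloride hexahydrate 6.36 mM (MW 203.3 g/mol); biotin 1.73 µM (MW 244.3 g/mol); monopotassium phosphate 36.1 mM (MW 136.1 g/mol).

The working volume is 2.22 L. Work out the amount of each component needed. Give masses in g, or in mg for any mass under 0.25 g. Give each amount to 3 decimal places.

Scale factor relative to 1 L: 2.22.
magnesium chloride hexahydrate: 6.36 mmol/L × 203.3 g/mol × 2.22 L ÷ 1000 = 2.870 g
biotin: 1.73 µmol/L × 244.3 g/mol × 2.22 L ÷ 1000 = 0.938 mg
monopotassium phosphate: 36.1 mmol/L × 136.1 g/mol × 2.22 L ÷ 1000 = 10.907 g

magnesium chloride hexahydrate 2.870 g; biotin 0.938 mg; monopotassium phosphate 10.907 g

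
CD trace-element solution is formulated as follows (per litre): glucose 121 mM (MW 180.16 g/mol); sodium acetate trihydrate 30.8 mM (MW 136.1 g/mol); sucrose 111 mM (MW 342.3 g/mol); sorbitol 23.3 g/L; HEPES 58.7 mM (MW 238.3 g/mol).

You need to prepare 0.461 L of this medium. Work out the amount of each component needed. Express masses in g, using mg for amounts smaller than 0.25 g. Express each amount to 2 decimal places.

Scale factor relative to 1 L: 0.461.
glucose: 121 mmol/L × 180.16 g/mol × 0.461 L ÷ 1000 = 10.05 g
sodium acetate trihydrate: 30.8 mmol/L × 136.1 g/mol × 0.461 L ÷ 1000 = 1.93 g
sucrose: 111 mmol/L × 342.3 g/mol × 0.461 L ÷ 1000 = 17.52 g
sorbitol: 23.3 g/L × 0.461 L = 10.74 g
HEPES: 58.7 mmol/L × 238.3 g/mol × 0.461 L ÷ 1000 = 6.45 g

glucose 10.05 g; sodium acetate trihydrate 1.93 g; sucrose 17.52 g; sorbitol 10.74 g; HEPES 6.45 g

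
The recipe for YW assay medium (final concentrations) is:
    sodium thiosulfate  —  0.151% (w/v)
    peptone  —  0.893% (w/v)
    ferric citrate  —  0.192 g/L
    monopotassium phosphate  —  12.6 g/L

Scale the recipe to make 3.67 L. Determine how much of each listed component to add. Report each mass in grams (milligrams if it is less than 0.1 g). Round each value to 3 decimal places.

Working volume: 3.67 L.
sodium thiosulfate: 0.151% w/v = 1.51 g/L → 1.51 × 3.67 L = 5.542 g
peptone: 0.893% w/v = 8.93 g/L → 8.93 × 3.67 L = 32.773 g
ferric citrate: 0.192 g/L × 3.67 L = 0.705 g
monopotassium phosphate: 12.6 g/L × 3.67 L = 46.242 g

sodium thiosulfate 5.542 g; peptone 32.773 g; ferric citrate 0.705 g; monopotassium phosphate 46.242 g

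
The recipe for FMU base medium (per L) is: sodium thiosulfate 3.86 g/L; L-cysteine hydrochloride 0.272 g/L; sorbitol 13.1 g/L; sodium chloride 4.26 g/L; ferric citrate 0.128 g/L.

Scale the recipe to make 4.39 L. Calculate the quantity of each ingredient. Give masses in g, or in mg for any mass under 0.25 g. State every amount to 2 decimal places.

Scale factor relative to 1 L: 4.39.
sodium thiosulfate: 3.86 g/L × 4.39 L = 16.95 g
L-cysteine hydrochloride: 0.272 g/L × 4.39 L = 1.19 g
sorbitol: 13.1 g/L × 4.39 L = 57.51 g
sodium chloride: 4.26 g/L × 4.39 L = 18.70 g
ferric citrate: 0.128 g/L × 4.39 L = 0.56 g

sodium thiosulfate 16.95 g; L-cysteine hydrochloride 1.19 g; sorbitol 57.51 g; sodium chloride 18.70 g; ferric citrate 0.56 g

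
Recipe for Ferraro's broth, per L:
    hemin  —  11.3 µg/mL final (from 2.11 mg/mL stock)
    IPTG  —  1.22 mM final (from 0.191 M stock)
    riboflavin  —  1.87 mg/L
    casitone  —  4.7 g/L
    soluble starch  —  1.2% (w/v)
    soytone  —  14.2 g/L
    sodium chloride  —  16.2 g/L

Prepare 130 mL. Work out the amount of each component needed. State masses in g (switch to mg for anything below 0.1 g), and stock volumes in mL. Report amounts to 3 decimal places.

Scale factor relative to 1 L: 0.13.
hemin: dilute stock: 11.3 µg/mL × 130 mL ÷ 2110 µg/mL = 0.696 mL
IPTG: V = C2·V2/C1 = 1.22 mM × 130 mL ÷ 191 mM = 0.830 mL
riboflavin: 1.87 mg/L × 0.13 L = 0.243 mg
casitone: 4.7 g/L × 0.13 L = 0.611 g
soluble starch: 1.2 g per 100 mL × 130 mL ÷ 100 = 1.560 g
soytone: 14.2 g/L × 0.13 L = 1.846 g
sodium chloride: 16.2 g/L × 0.13 L = 2.106 g

hemin 0.696 mL; IPTG 0.830 mL; riboflavin 0.243 mg; casitone 0.611 g; soluble starch 1.560 g; soytone 1.846 g; sodium chloride 2.106 g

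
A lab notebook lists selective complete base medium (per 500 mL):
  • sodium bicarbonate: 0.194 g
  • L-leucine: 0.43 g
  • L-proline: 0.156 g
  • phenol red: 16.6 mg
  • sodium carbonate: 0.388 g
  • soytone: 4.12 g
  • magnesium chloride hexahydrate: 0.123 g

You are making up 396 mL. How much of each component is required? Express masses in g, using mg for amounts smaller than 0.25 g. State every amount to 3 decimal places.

Ratio of target to recipe volume: 396 / 500 = 0.792.
sodium bicarbonate: 0.194 g × (396 mL / 500 mL) = 0.153648 g = 153.648 mg
L-leucine: 0.43 g × (396 mL / 500 mL) = 0.341 g
L-proline: 0.156 g × (396 mL / 500 mL) = 0.123552 g = 123.552 mg
phenol red: 16.6 mg × (396 mL / 500 mL) = 13.147 mg
sodium carbonate: 0.388 g × (396 mL / 500 mL) = 0.307 g
soytone: 4.12 g × (396 mL / 500 mL) = 3.263 g
magnesium chloride hexahydrate: 0.123 g × (396 mL / 500 mL) = 0.097416 g = 97.416 mg

sodium bicarbonate 153.648 mg; L-leucine 0.341 g; L-proline 123.552 mg; phenol red 13.147 mg; sodium carbonate 0.307 g; soytone 3.263 g; magnesium chloride hexahydrate 97.416 mg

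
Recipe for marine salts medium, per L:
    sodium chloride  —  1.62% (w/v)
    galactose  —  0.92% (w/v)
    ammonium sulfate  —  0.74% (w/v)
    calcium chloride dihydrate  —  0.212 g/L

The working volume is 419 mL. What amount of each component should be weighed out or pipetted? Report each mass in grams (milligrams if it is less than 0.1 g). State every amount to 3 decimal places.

Working volume: 419 mL = 0.419 L.
sodium chloride: 1.62% w/v = 16.2 g/L → 16.2 × 0.419 L = 6.788 g
galactose: 0.92 g per 100 mL × 419 mL ÷ 100 = 3.855 g
ammonium sulfate: 0.74 g per 100 mL × 419 mL ÷ 100 = 3.101 g
calcium chloride dihydrate: 0.212 g/L × 0.419 L = 0.088828 g = 88.828 mg

sodium chloride 6.788 g; galactose 3.855 g; ammonium sulfate 3.101 g; calcium chloride dihydrate 88.828 mg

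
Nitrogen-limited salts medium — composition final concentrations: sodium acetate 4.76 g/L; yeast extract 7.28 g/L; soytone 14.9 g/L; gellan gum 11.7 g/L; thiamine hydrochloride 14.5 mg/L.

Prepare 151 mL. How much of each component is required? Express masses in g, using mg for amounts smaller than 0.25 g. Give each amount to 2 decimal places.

sodium acetate 0.72 g; yeast extract 1.10 g; soytone 2.25 g; gellan gum 1.77 g; thiamine hydrochloride 2.19 mg

Working volume: 151 mL = 0.151 L.
sodium acetate: 4.76 g/L × 0.151 L = 0.72 g
yeast extract: 7.28 g/L × 0.151 L = 1.10 g
soytone: 14.9 g/L × 0.151 L = 2.25 g
gellan gum: 11.7 g/L × 0.151 L = 1.77 g
thiamine hydrochloride: 14.5 mg/L × 0.151 L = 2.19 mg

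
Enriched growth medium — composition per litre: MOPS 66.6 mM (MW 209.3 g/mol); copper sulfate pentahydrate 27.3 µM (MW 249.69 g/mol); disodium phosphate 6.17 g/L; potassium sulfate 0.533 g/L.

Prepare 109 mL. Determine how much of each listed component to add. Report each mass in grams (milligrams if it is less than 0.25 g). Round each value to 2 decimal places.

MOPS 1.52 g; copper sulfate pentahydrate 0.74 mg; disodium phosphate 0.67 g; potassium sulfate 58.10 mg

Working volume: 109 mL = 0.109 L.
MOPS: 66.6 mmol/L × 209.3 g/mol × 0.109 L ÷ 1000 = 1.52 g
copper sulfate pentahydrate: 27.3 µmol/L × 249.69 g/mol × 0.109 L ÷ 1000 = 0.74 mg
disodium phosphate: 6.17 g/L × 0.109 L = 0.67 g
potassium sulfate: 0.533 g/L × 0.109 L = 0.058097 g = 58.10 mg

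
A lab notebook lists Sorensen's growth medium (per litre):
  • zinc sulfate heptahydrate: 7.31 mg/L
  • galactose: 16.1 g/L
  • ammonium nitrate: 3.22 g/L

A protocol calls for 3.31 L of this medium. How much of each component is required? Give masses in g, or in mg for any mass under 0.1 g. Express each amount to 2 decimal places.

zinc sulfate heptahydrate 24.20 mg; galactose 53.29 g; ammonium nitrate 10.66 g

Scale factor relative to 1 L: 3.31.
zinc sulfate heptahydrate: 7.31 mg/L × 3.31 L = 24.20 mg
galactose: 16.1 g/L × 3.31 L = 53.29 g
ammonium nitrate: 3.22 g/L × 3.31 L = 10.66 g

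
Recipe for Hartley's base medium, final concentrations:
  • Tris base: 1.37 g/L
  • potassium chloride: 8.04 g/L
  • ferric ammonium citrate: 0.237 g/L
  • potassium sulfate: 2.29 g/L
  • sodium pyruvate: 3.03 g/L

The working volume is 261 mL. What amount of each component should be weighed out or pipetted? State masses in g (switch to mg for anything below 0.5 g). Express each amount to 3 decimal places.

Tris base 357.570 mg; potassium chloride 2.098 g; ferric ammonium citrate 61.857 mg; potassium sulfate 0.598 g; sodium pyruvate 0.791 g

Target volume = 261 mL = 0.261 L.
Tris base: 1.37 g/L × 0.261 L = 0.35757 g = 357.570 mg
potassium chloride: 8.04 g/L × 0.261 L = 2.098 g
ferric ammonium citrate: 0.237 g/L × 0.261 L = 0.061857 g = 61.857 mg
potassium sulfate: 2.29 g/L × 0.261 L = 0.598 g
sodium pyruvate: 3.03 g/L × 0.261 L = 0.791 g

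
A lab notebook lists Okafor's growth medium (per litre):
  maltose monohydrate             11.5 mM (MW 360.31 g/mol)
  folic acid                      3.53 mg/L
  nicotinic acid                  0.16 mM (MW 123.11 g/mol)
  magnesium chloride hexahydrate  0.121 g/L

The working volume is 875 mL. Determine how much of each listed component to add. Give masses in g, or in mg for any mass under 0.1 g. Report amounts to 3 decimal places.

Scale factor relative to 1 L: 0.875.
maltose monohydrate: 11.5 mmol/L × 360.31 g/mol × 0.875 L ÷ 1000 = 3.626 g
folic acid: 3.53 mg/L × 0.875 L = 3.089 mg
nicotinic acid: 0.16 mmol/L × 123.11 mg/mmol × 0.875 L = 17.235 mg
magnesium chloride hexahydrate: 0.121 g/L × 0.875 L = 0.106 g

maltose monohydrate 3.626 g; folic acid 3.089 mg; nicotinic acid 17.235 mg; magnesium chloride hexahydrate 0.106 g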